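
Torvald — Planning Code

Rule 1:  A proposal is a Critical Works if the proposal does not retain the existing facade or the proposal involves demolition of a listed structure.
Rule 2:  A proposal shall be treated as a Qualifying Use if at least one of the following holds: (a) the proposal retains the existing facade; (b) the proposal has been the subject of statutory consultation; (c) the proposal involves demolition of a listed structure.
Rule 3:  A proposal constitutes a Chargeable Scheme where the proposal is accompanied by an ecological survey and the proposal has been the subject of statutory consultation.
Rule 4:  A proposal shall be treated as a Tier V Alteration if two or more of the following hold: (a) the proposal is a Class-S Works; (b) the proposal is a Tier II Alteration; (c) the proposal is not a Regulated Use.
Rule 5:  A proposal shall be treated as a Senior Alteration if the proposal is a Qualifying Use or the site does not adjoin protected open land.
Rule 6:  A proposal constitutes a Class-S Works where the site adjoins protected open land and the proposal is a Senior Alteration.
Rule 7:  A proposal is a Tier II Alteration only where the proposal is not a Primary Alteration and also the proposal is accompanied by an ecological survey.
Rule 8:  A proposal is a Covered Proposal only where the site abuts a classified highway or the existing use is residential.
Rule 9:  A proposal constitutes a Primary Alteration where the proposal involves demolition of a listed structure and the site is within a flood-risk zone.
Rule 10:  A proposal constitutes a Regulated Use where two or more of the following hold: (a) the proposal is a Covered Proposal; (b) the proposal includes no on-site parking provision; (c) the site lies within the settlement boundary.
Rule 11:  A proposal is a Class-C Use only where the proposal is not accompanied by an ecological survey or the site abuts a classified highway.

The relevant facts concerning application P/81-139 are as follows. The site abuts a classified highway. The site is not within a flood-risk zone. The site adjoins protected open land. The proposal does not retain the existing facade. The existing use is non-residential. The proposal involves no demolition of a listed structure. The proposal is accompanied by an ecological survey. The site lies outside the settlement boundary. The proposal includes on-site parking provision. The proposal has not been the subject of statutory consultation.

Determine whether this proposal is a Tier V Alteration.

rule 2 — Qualifying Use: [the proposal retains the existing facade? no] OR [the proposal has been the subject of statutory consultation? no] OR [the proposal involves demolition of a listed structure? no] → not satisfied.
rule 5 — Senior Alteration: [Qualifying Use (rule 2)? no] OR [the site does not adjoin protected open land? no] → not satisfied.
rule 6 — Class-S Works: [the site adjoins protected open land? yes] AND [Senior Alteration (rule 5)? no] → not satisfied.
rule 9 — Primary Alteration: [the proposal involves demolition of a listed structure? no] AND [the site is within a flood-risk zone? no] → not satisfied.
rule 7 — Tier II Alteration: [not a Primary Alteration (rule 9)? yes] AND [the proposal is accompanied by an ecological survey? yes] → satisfied.
rule 8 — Covered Proposal: [the site abuts a classified highway? yes] OR [the existing use is residential? no] → satisfied.
rule 10 — Regulated Use: Covered Proposal (rule 8)? yes; the proposal includes no on-site parking provision? no; the site lies within the settlement boundary? no — 1 of 3 hold (need ≥2) → not satisfied.
rule 4 — Tier V Alteration: Class-S Works (rule 6)? no; Tier II Alteration (rule 7)? yes; not a Regulated Use (rule 10)? yes — 2 of 3 hold (need ≥2) → satisfied.

Yes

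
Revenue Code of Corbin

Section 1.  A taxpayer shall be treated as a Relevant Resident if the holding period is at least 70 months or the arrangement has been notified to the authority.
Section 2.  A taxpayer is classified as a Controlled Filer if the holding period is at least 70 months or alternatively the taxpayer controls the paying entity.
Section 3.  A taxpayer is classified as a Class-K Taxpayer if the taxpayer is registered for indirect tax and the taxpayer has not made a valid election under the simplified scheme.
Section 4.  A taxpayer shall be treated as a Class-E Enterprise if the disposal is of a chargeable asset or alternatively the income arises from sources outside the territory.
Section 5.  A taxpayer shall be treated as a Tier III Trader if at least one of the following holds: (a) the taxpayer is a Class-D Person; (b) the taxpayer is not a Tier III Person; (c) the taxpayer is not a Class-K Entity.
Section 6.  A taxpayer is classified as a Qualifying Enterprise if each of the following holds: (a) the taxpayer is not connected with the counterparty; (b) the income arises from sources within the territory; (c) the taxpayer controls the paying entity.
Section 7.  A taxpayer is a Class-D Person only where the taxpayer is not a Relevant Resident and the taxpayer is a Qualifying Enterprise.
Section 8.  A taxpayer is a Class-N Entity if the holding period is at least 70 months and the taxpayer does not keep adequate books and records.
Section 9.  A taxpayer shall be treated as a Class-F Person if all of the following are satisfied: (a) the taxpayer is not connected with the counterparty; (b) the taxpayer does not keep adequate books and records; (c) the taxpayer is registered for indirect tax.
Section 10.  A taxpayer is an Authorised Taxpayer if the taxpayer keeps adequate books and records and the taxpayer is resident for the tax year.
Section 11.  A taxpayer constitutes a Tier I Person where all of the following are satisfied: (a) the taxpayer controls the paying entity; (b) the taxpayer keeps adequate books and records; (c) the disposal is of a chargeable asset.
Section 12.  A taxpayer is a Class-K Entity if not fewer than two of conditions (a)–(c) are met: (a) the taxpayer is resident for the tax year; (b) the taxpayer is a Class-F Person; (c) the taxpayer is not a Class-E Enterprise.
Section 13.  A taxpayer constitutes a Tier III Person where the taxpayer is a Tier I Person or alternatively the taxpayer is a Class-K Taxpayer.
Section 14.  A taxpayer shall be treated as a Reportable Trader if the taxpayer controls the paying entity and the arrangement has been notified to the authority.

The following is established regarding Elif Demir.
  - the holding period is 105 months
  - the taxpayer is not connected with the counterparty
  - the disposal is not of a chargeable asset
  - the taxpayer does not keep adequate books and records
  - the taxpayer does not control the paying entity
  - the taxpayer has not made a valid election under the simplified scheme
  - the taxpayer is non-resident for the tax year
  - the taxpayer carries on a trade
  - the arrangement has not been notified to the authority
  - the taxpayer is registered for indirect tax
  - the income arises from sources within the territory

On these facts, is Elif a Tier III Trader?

Under section 1: holding period: 105 months ≥ 70 months? yes; or the arrangement has been notified to the authority? no. So the taxpayer is a Relevant Resident.
Under section 6: the taxpayer is not connected with the counterparty? yes; and the income arises from sources within the territory? yes; and the taxpayer controls the paying entity? no. So the taxpayer is not a Qualifying Enterprise.
Under section 7: not a Relevant Resident (section 1)? no; and Qualifying Enterprise (section 6)? no. So the taxpayer is not a Class-D Person.
Under section 11: the taxpayer controls the paying entity? no; and the taxpayer keeps adequate books and records? no; and the disposal is of a chargeable asset? no. So the taxpayer is not a Tier I Person.
Under section 3: the taxpayer is registered for indirect tax? yes; and the taxpayer has not made a valid election under the simplified scheme? yes. So the taxpayer is a Class-K Taxpayer.
Under section 13: Tier I Person (section 11)? no; or Class-K Taxpayer (section 3)? yes. So the taxpayer is a Tier III Person.
Under section 9: the taxpayer is not connected with the counterparty? yes; and the taxpayer does not keep adequate books and records? yes; and the taxpayer is registered for indirect tax? yes. So the taxpayer is a Class-F Person.
Under section 4: the disposal is of a chargeable asset? no; or the income arises from sources outside the territory? no. So the taxpayer is not a Class-E Enterprise.
Under section 12: the taxpayer is resident for the tax year? no; Class-F Person (section 9)? yes; not a Class-E Enterprise (section 4)? yes — 2 of 3 hold (need ≥2) → satisfied.
Under section 5: Class-D Person (section 7)? no; or not a Tier III Person (section 13)? no; or not a Class-K Entity (section 12)? no. So the taxpayer is not a Tier III Trader.

No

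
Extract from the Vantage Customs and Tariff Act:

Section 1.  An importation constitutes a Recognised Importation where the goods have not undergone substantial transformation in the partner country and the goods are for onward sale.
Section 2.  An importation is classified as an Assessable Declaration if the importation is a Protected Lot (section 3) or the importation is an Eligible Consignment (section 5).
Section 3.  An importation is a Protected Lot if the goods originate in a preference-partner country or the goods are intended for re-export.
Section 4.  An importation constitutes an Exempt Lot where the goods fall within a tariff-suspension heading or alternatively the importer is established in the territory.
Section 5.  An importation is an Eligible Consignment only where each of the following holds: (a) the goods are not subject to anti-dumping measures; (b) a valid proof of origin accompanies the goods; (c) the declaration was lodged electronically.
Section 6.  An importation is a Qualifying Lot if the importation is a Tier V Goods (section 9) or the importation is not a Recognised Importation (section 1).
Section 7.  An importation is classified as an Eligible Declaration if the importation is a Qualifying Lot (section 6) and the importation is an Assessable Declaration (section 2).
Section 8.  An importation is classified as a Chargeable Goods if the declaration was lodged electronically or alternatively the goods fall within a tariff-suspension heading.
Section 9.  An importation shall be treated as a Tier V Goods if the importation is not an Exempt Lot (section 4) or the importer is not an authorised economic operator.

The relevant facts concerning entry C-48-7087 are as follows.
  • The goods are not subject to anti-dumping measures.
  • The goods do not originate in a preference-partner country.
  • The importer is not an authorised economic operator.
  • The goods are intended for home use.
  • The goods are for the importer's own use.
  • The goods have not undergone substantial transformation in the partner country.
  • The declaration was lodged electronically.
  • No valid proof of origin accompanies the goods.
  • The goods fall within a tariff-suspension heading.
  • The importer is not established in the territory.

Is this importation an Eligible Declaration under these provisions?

section 4 — Exempt Lot: [the goods fall within a tariff-suspension heading? yes] OR [the importer is established in the territory? no] → satisfied.
section 9 — Tier V Goods: [not an Exempt Lot (section 4)? no] OR [the importer is not an authorised economic operator? yes] → satisfied.
section 1 — Recognised Importation: [the goods have not undergone substantial transformation in the partner country? yes] AND [the goods are for onward sale? no] → not satisfied.
section 6 — Qualifying Lot: [Tier V Goods (section 9)? yes] OR [not a Recognised Importation (section 1)? yes] → satisfied.
section 3 — Protected Lot: [the goods originate in a preference-partner country? no] OR [the goods are intended for re-export? no] → not satisfied.
section 5 — Eligible Consignment: [the goods are not subject to anti-dumping measures? yes] AND [a valid proof of origin accompanies the goods? no] AND [the declaration was lodged electronically? yes] → not satisfied.
section 2 — Assessable Declaration: [Protected Lot (section 3)? no] OR [Eligible Consignment (section 5)? no] → not satisfied.
section 7 — Eligible Declaration: [Qualifying Lot (section 6)? yes] AND [Assessable Declaration (section 2)? no] → not satisfied.

No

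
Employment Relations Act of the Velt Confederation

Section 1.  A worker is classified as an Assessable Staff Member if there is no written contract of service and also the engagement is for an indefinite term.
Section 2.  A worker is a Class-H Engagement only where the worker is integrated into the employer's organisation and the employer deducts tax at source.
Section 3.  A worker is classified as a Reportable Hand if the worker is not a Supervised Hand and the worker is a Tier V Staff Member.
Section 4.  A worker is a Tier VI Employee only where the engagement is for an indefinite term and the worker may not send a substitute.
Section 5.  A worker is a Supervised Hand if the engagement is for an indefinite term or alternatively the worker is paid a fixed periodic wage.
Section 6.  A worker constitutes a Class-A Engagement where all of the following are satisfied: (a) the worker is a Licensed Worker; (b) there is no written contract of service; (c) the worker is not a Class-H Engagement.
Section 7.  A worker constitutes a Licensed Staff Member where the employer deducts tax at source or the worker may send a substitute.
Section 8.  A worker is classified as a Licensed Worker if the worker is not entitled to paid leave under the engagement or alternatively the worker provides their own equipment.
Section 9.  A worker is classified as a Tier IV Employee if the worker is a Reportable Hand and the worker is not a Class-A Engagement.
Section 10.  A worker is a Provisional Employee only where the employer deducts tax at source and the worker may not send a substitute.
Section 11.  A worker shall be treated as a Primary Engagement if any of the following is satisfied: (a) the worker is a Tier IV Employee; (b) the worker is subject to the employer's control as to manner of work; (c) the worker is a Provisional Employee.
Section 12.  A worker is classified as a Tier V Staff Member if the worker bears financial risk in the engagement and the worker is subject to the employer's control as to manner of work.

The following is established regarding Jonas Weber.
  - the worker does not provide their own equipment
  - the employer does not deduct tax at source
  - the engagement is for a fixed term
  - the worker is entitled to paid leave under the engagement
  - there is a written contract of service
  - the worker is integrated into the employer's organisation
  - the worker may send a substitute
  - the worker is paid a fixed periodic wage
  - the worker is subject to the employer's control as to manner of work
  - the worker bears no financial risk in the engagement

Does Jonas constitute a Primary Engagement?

section 5 — Supervised Hand: [the engagement is for an indefinite term? no] OR [the worker is paid a fixed periodic wage? yes] → satisfied.
section 12 — Tier V Staff Member: [the worker bears financial risk in the engagement? no] AND [the worker is subject to the employer's control as to manner of work? yes] → not satisfied.
section 3 — Reportable Hand: [not a Supervised Hand (section 5)? no] AND [Tier V Staff Member (section 12)? no] → not satisfied.
section 8 — Licensed Worker: [the worker is not entitled to paid leave under the engagement? no] OR [the worker provides their own equipment? no] → not satisfied.
section 2 — Class-H Engagement: [the worker is integrated into the employer's organisation? yes] AND [the employer deducts tax at source? no] → not satisfied.
section 6 — Class-A Engagement: [Licensed Worker (section 8)? no] AND [there is no written contract of service? no] AND [not a Class-H Engagement (section 2)? yes] → not satisfied.
section 9 — Tier IV Employee: [Reportable Hand (section 3)? no] AND [not a Class-A Engagement (section 6)? yes] → not satisfied.
section 10 — Provisional Employee: [the employer deducts tax at source? no] AND [the worker may not send a substitute? no] → not satisfied.
section 11 — Primary Engagement: [Tier IV Employee (section 9)? no] OR [the worker is subject to the employer's control as to manner of work? yes] OR [Provisional Employee (section 10)? no] → satisfied.

Yes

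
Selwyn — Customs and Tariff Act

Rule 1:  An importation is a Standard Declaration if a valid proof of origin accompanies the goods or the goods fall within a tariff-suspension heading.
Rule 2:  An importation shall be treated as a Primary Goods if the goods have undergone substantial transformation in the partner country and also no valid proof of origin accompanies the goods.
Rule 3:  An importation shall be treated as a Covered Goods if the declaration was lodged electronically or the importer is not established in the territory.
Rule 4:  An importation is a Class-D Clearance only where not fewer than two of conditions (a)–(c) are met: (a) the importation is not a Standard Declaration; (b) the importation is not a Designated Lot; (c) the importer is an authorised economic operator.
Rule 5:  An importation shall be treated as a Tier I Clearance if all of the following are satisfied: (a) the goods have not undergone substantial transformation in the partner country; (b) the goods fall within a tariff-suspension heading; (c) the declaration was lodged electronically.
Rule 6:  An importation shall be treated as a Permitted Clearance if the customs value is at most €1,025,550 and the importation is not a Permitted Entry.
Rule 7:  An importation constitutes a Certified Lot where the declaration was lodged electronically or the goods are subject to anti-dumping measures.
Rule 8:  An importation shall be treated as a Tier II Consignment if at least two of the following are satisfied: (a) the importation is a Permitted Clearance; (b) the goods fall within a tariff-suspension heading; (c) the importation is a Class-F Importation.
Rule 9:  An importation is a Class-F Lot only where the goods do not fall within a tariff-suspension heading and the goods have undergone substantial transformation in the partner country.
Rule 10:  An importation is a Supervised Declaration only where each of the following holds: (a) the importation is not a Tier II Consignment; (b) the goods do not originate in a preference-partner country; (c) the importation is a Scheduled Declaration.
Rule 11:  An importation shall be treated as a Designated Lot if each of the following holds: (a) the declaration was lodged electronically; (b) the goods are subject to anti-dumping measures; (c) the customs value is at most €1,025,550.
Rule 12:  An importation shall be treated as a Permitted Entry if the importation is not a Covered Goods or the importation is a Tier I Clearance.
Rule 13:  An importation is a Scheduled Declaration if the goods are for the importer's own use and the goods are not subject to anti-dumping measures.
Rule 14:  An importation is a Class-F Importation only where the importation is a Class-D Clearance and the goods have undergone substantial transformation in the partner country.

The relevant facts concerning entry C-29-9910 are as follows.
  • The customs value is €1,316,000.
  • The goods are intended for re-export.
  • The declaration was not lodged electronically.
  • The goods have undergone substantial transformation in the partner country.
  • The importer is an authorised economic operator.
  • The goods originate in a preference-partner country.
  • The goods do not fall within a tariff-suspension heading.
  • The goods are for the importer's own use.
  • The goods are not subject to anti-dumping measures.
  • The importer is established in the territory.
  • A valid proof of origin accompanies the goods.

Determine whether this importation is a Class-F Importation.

rule 1 — Standard Declaration: [a valid proof of origin accompanies the goods? yes] OR [the goods fall within a tariff-suspension heading? no] → satisfied.
rule 11 — Designated Lot: [the declaration was lodged electronically? no] AND [the goods are subject to anti-dumping measures? no] AND [customs value: €1,316,000 ≤ €1,025,550? no] → not satisfied.
rule 4 — Class-D Clearance: not a Standard Declaration (rule 1)? no; not a Designated Lot (rule 11)? yes; the importer is an authorised economic operator? yes — 2 of 3 hold (need ≥2) → satisfied.
rule 14 — Class-F Importation: [Class-D Clearance (rule 4)? yes] AND [the goods have undergone substantial transformation in the partner country? yes] → satisfied.

Yes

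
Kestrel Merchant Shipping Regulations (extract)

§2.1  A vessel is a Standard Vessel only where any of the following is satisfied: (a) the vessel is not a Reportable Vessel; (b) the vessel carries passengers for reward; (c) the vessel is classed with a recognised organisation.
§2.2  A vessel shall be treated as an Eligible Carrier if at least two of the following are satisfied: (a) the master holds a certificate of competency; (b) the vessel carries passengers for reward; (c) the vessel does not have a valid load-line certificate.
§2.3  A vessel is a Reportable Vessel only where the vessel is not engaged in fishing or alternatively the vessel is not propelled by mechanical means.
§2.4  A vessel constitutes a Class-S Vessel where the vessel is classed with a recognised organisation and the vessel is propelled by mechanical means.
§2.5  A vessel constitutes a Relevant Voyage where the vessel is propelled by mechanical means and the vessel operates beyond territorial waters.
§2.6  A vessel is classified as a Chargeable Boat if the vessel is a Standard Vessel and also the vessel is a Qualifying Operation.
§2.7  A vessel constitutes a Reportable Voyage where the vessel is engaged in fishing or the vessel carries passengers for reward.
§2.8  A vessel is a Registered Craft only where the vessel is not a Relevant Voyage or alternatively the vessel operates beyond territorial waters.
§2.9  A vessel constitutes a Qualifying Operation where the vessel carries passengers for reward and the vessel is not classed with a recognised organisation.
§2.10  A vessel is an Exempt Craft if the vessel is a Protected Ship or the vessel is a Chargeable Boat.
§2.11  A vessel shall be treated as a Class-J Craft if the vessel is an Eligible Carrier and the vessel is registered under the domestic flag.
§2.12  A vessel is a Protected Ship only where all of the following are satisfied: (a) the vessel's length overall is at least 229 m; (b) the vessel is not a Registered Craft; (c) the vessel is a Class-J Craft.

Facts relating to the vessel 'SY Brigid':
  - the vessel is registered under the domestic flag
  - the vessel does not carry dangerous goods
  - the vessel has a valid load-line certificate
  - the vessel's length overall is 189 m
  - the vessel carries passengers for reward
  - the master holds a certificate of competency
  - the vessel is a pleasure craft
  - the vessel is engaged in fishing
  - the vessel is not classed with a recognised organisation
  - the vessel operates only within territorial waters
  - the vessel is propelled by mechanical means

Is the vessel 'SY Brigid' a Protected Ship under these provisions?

No

Under §2.5: the vessel is propelled by mechanical means? yes; and the vessel operates beyond territorial waters? no. So the vessel is not a Relevant Voyage.
Under §2.8: not a Relevant Voyage (§2.5)? yes; or the vessel operates beyond territorial waters? no. So the vessel is a Registered Craft.
Under §2.2: the master holds a certificate of competency? yes; the vessel carries passengers for reward? yes; the vessel does not have a valid load-line certificate? no — 2 of 3 hold (need ≥2) → satisfied.
Under §2.11: Eligible Carrier (§2.2)? yes; and the vessel is registered under the domestic flag? yes. So the vessel is a Class-J Craft.
Under §2.12: vessel's length overall: 189 m ≥ 229 m? no; and not a Registered Craft (§2.8)? no; and Class-J Craft (§2.11)? yes. So the vessel is not a Protected Ship.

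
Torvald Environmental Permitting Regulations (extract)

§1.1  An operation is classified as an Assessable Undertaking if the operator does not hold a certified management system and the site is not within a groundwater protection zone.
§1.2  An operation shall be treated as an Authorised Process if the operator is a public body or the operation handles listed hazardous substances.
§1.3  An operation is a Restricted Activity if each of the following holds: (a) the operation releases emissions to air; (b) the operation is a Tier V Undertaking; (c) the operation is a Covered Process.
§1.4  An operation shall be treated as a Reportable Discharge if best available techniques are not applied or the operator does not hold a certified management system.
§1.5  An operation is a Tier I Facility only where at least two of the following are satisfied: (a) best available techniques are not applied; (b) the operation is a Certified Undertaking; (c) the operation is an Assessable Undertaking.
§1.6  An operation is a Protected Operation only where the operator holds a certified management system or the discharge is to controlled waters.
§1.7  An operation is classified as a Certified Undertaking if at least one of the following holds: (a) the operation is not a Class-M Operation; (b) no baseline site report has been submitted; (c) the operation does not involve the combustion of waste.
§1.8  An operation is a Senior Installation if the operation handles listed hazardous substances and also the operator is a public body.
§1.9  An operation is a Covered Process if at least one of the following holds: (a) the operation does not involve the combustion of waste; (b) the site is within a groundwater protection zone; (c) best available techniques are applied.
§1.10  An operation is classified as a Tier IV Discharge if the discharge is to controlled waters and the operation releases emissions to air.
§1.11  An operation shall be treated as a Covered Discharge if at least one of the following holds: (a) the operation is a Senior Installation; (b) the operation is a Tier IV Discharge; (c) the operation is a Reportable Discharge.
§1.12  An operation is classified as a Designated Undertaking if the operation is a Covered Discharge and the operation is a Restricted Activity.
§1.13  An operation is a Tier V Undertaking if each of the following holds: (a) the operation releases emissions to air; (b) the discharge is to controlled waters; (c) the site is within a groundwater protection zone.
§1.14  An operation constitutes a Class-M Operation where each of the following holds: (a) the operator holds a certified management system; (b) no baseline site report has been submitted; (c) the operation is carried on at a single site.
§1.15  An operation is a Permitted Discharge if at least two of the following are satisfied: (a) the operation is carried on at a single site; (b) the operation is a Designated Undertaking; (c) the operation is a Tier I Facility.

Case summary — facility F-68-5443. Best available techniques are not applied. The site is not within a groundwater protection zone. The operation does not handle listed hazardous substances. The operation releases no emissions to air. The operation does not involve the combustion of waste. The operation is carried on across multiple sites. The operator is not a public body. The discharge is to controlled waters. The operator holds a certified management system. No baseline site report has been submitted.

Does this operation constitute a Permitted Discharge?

Under §1.8: the operation handles listed hazardous substances? no; and the operator is a public body? no. So the operation is not a Senior Installation.
Under §1.10: the discharge is to controlled waters? yes; and the operation releases emissions to air? no. So the operation is not a Tier IV Discharge.
Under §1.4: best available techniques are not applied? yes; or the operator does not hold a certified management system? no. So the operation is a Reportable Discharge.
Under §1.11: Senior Installation (§1.8)? no; or Tier IV Discharge (§1.10)? no; or Reportable Discharge (§1.4)? yes. So the operation is a Covered Discharge.
Under §1.13: the operation releases emissions to air? no; and the discharge is to controlled waters? yes; and the site is within a groundwater protection zone? no. So the operation is not a Tier V Undertaking.
Under §1.9: the operation does not involve the combustion of waste? yes; or the site is within a groundwater protection zone? no; or best available techniques are applied? no. So the operation is a Covered Process.
Under §1.3: the operation releases emissions to air? no; and Tier V Undertaking (§1.13)? no; and Covered Process (§1.9)? yes. So the operation is not a Restricted Activity.
Under §1.12: Covered Discharge (§1.11)? yes; and Restricted Activity (§1.3)? no. So the operation is not a Designated Undertaking.
Under §1.14: the operator holds a certified management system? yes; and no baseline site report has been submitted? yes; and the operation is carried on at a single site? no. So the operation is not a Class-M Operation.
Under §1.7: not a Class-M Operation (§1.14)? yes; or no baseline site report has been submitted? yes; or the operation does not involve the combustion of waste? yes. So the operation is a Certified Undertaking.
Under §1.1: the operator does not hold a certified management system? no; and the site is not within a groundwater protection zone? yes. So the operation is not an Assessable Undertaking.
Under §1.5: best available techniques are not applied? yes; Certified Undertaking (§1.7)? yes; Assessable Undertaking (§1.1)? no — 2 of 3 hold (need ≥2) → satisfied.
Under §1.15: the operation is carried on at a single site? no; Designated Undertaking (§1.12)? no; Tier I Facility (§1.5)? yes — 1 of 3 hold (need ≥2) → not satisfied.

No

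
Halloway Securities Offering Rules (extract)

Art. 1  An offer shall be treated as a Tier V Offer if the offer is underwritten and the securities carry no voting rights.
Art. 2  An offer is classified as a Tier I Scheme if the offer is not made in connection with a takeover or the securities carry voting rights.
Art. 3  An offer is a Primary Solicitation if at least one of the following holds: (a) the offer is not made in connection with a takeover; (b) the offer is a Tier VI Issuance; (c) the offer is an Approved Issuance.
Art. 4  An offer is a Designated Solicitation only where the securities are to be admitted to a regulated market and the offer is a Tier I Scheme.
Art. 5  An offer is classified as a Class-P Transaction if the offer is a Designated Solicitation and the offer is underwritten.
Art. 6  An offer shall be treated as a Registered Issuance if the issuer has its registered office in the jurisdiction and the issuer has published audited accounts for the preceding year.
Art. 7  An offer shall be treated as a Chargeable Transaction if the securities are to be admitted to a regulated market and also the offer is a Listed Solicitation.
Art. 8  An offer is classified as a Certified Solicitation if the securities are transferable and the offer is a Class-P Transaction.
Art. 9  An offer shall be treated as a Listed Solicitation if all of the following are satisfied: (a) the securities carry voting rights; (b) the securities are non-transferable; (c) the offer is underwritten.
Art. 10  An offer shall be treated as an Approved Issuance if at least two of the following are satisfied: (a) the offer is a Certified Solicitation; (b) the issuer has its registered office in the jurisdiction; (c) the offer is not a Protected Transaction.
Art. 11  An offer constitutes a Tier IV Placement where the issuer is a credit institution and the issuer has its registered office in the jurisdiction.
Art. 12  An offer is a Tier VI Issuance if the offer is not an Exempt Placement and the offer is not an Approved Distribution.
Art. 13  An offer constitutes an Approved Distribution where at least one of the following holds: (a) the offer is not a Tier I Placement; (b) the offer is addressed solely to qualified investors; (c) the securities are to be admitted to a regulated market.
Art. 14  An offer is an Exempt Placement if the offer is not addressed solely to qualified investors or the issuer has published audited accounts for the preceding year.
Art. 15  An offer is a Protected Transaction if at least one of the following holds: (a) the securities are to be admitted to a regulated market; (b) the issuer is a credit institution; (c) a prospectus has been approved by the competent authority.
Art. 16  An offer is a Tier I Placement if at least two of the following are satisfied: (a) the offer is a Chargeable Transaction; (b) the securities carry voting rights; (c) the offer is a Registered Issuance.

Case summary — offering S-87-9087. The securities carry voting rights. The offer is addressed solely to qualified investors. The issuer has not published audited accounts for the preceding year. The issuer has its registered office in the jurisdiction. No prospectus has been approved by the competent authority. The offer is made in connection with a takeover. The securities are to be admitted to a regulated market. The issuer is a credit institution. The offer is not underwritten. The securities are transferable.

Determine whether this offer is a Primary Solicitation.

No

Under article 14: the offer is not addressed solely to qualified investors? no; or the issuer has published audited accounts for the preceding year? no. So the offer is not an Exempt Placement.
Under article 9: the securities carry voting rights? yes; and the securities are non-transferable? no; and the offer is underwritten? no. So the offer is not a Listed Solicitation.
Under article 7: the securities are to be admitted to a regulated market? yes; and Listed Solicitation (article 9)? no. So the offer is not a Chargeable Transaction.
Under article 6: the issuer has its registered office in the jurisdiction? yes; and the issuer has published audited accounts for the preceding year? no. So the offer is not a Registered Issuance.
Under article 16: Chargeable Transaction (article 7)? no; the securities carry voting rights? yes; Registered Issuance (article 6)? no — 1 of 3 hold (need ≥2) → not satisfied.
Under article 13: not a Tier I Placement (article 16)? yes; or the offer is addressed solely to qualified investors? yes; or the securities are to be admitted to a regulated market? yes. So the offer is an Approved Distribution.
Under article 12: not an Exempt Placement (article 14)? yes; and not an Approved Distribution (article 13)? no. So the offer is not a Tier VI Issuance.
Under article 2: the offer is not made in connection with a takeover? no; or the securities carry voting rights? yes. So the offer is a Tier I Scheme.
Under article 4: the securities are to be admitted to a regulated market? yes; and Tier I Scheme (article 2)? yes. So the offer is a Designated Solicitation.
Under article 5: Designated Solicitation (article 4)? yes; and the offer is underwritten? no. So the offer is not a Class-P Transaction.
Under article 8: the securities are transferable? yes; and Class-P Transaction (article 5)? no. So the offer is not a Certified Solicitation.
Under article 15: the securities are to be admitted to a regulated market? yes; or the issuer is a credit institution? yes; or a prospectus has been approved by the competent authority? no. So the offer is a Protected Transaction.
Under article 10: Certified Solicitation (article 8)? no; the issuer has its registered office in the jurisdiction? yes; not a Protected Transaction (article 15)? no — 1 of 3 hold (need ≥2) → not satisfied.
Under article 3: the offer is not made in connection with a takeover? no; or Tier VI Issuance (article 12)? no; or Approved Issuance (article 10)? no. So the offer is not a Primary Solicitation.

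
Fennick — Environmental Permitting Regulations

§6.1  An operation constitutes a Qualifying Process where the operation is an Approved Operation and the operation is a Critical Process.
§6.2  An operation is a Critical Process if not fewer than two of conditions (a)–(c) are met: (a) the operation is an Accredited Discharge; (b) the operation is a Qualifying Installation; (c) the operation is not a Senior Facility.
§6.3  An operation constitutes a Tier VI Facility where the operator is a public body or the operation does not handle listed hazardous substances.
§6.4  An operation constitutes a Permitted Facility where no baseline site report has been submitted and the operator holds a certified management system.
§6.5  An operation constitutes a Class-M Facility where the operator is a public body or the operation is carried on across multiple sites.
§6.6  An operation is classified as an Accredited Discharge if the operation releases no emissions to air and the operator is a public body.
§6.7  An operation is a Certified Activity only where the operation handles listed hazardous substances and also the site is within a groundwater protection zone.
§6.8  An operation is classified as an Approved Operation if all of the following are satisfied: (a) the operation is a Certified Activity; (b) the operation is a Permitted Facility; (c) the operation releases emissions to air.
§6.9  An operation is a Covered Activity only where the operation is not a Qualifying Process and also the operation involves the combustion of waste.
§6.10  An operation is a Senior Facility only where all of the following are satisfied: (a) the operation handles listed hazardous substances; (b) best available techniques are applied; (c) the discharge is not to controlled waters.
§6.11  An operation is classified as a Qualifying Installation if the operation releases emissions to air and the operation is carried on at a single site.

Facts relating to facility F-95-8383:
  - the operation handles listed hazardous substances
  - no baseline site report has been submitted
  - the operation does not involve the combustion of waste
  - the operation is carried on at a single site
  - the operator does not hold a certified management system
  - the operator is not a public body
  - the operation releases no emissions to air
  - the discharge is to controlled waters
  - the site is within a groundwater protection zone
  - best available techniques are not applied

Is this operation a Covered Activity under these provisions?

No

§6.7 — Certified Activity: [the operation handles listed hazardous substances? yes] AND [the site is within a groundwater protection zone? yes] → satisfied.
§6.4 — Permitted Facility: [no baseline site report has been submitted? yes] AND [the operator holds a certified management system? no] → not satisfied.
§6.8 — Approved Operation: [Certified Activity (§6.7)? yes] AND [Permitted Facility (§6.4)? no] AND [the operation releases emissions to air? no] → not satisfied.
§6.6 — Accredited Discharge: [the operation releases no emissions to air? yes] AND [the operator is a public body? no] → not satisfied.
§6.11 — Qualifying Installation: [the operation releases emissions to air? no] AND [the operation is carried on at a single site? yes] → not satisfied.
§6.10 — Senior Facility: [the operation handles listed hazardous substances? yes] AND [best available techniques are applied? no] AND [the discharge is not to controlled waters? no] → not satisfied.
§6.2 — Critical Process: Accredited Discharge (§6.6)? no; Qualifying Installation (§6.11)? no; not a Senior Facility (§6.10)? yes — 1 of 3 hold (need ≥2) → not satisfied.
§6.1 — Qualifying Process: [Approved Operation (§6.8)? no] AND [Critical Process (§6.2)? no] → not satisfied.
§6.9 — Covered Activity: [not a Qualifying Process (§6.1)? yes] AND [the operation involves the combustion of waste? no] → not satisfied.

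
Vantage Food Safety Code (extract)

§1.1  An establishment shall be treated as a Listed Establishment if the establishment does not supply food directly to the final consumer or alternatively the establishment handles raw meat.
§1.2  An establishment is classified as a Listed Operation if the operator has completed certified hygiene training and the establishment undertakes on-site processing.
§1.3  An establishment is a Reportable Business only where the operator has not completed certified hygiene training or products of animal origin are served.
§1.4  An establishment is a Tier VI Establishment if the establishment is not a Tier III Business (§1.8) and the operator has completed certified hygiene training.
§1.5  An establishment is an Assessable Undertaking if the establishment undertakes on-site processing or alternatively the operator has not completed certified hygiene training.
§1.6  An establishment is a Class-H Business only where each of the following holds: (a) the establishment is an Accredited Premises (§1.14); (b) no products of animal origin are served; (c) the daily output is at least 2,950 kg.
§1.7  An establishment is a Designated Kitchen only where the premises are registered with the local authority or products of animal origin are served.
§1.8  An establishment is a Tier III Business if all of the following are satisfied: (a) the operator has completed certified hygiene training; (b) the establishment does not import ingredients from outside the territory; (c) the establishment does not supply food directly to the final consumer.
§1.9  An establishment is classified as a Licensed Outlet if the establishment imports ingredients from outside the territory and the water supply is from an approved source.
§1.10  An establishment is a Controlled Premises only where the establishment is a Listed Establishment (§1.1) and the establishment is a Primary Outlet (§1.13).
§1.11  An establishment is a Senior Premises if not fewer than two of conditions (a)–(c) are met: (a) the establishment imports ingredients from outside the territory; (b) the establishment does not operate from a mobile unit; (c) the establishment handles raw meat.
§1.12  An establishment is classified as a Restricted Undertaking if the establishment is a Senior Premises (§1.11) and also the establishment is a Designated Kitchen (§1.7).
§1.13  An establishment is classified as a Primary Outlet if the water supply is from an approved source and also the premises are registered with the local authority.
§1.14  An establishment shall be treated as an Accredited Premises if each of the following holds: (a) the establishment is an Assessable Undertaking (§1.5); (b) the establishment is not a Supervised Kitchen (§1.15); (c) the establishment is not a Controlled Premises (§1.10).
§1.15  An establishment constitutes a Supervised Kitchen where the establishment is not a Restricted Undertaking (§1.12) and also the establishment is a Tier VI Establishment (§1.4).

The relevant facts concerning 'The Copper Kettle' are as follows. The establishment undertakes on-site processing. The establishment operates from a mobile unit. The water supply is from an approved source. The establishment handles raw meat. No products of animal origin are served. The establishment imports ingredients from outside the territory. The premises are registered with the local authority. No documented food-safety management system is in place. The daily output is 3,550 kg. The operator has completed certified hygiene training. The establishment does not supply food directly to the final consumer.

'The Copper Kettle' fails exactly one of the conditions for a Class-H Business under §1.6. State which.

Accredited Premises

Under §1.5: the establishment undertakes on-site processing? yes; or the operator has not completed certified hygiene training? no. So the establishment is an Assessable Undertaking.
Under §1.11: the establishment imports ingredients from outside the territory? yes; the establishment does not operate from a mobile unit? no; the establishment handles raw meat? yes — 2 of 3 hold (need ≥2) → satisfied.
Under §1.7: the premises are registered with the local authority? yes; or products of animal origin are served? no. So the establishment is a Designated Kitchen.
Under §1.12: Senior Premises (§1.11)? yes; and Designated Kitchen (§1.7)? yes. So the establishment is a Restricted Undertaking.
Under §1.8: the operator has completed certified hygiene training? yes; and the establishment does not import ingredients from outside the territory? no; and the establishment does not supply food directly to the final consumer? yes. So the establishment is not a Tier III Business.
Under §1.4: not a Tier III Business (§1.8)? yes; and the operator has completed certified hygiene training? yes. So the establishment is a Tier VI Establishment.
Under §1.15: not a Restricted Undertaking (§1.12)? no; and Tier VI Establishment (§1.4)? yes. So the establishment is not a Supervised Kitchen.
Under §1.1: the establishment does not supply food directly to the final consumer? yes; or the establishment handles raw meat? yes. So the establishment is a Listed Establishment.
Under §1.13: the water supply is from an approved source? yes; and the premises are registered with the local authority? yes. So the establishment is a Primary Outlet.
Under §1.10: Listed Establishment (§1.1)? yes; and Primary Outlet (§1.13)? yes. So the establishment is a Controlled Premises.
Under §1.14: Assessable Undertaking (§1.5)? yes; and not a Supervised Kitchen (§1.15)? yes; and not a Controlled Premises (§1.10)? no. So the establishment is not an Accredited Premises.
Under §1.6: Accredited Premises (§1.14)? no; and no products of animal origin are served? yes; and daily output: 3,550 kg ≥ 2,950 kg? yes. So the establishment is not a Class-H Business.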